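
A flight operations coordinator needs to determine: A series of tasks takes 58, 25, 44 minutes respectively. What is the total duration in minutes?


Durations: 58, 25, 44
Running sum: 58
+ 25 = 83
+ 44 = 127
Total duration: 127 minutes
That is 2 hours and 7 minutes

127


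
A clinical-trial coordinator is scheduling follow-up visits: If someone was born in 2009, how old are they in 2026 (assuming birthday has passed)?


Birth year: 2009
Current year: 2026
Age = current year - birth year
Age = 2026 - 2009 = 17

17


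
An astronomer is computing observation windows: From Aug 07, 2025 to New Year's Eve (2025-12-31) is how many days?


Start: August 07, 2025
End: December 31, 2025
Days left in August: 24
September: 30
October: 31
November: 30
December: 31
Sum of remaining months: 122
Total: 24 + 122 = 146

146


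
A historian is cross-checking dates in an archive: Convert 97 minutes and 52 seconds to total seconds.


Minutes: 97
Extra seconds: 52
Seconds per minute: 60
Minutes to seconds: 97 x 60 = 5820
Total: 5820 + 52 = 5872

5872


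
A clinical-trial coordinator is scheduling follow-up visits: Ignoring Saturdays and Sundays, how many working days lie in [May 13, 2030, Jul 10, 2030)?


Start: 2030-05-13 (Monday)
End (exclusive): 2030-07-10 (Wednesday)
Total calendar days: 58
Full weeks: 58 // 7 = 8 -> 40 weekdays
Remaining 2 days starting on Monday:
  Mon(w), Tue(w) -> 2 weekdays
Total business days: 40 + 2 = 42

42


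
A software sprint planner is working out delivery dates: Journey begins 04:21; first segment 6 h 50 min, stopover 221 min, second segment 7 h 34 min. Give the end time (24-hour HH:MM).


Depart: 04:21
Leg 1: +410 min -> 11:11
Layover: +221 min -> 14:52
Leg 2: +454 min -> 22:26
Total travel: 1085 minutes = 18h 5m
Arrival: 22:26

22:26


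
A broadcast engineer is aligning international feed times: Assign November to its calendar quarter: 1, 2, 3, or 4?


Month: November (month 11)
Q1: January-March (months 1-3)
Q2: April-June (months 4-6)
Q3: July-September (months 7-9)
Q4: October-December (months 10-12)
Month 11 falls in Q4

4


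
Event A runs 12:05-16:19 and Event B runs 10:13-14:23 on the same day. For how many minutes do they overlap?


Interval A: [725, 979] minutes from midnight
Interval B: [613, 863] minutes from midnight
Overlap start = max(725, 613) = 725
Overlap end = min(979, 863) = 863
Overlap = 863 - 725 = 138 minutes

138


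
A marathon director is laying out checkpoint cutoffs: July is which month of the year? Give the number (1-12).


Calendar month order:
6. June
7. July <--
8. August
July is month number 7

7


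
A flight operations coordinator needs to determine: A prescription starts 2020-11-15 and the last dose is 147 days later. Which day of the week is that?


Start: 2020-11-15 (Sunday)
Step 1 - find target date: add 147 days
  2020-11-15 + 147 days = 2021-04-11
Step 2 - day of week:
  147 mod 7 = 0
  Sunday + 0 days -> Sunday
Result: Sunday (2021-04-11)

Sunday


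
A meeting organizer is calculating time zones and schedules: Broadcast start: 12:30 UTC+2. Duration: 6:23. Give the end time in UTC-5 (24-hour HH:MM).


Start: 12:30 in UTC+2
Step 1 - add duration:
  minutes: 30 + 23 = 53
  hours: 12 + 6 + 0 = 18
  end in UTC+2: 18:53
Step 2 - convert UTC+2 -> UTC-5:
  offset difference: -5 - (2) = -7 hours
  18 + (-7) = 11 -> mod 24 = 11
Result: 11:53 in UTC-5

11:53


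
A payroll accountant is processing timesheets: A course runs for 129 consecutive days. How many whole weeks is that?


Total days: 129
Days per week: 7
Division: 129 / 7 = 18 remainder 3
Complete weeks: 18
Remaining days: 3

18


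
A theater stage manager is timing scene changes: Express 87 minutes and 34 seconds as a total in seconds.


Minutes: 87
Seconds: 34
Convert minutes to seconds: 87 x 60 = 5220
Add remaining seconds: 5220 + 34 = 5254

5254


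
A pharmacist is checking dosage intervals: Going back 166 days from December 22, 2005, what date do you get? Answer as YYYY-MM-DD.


Start: 2005-12-22
Subtracting 166 days
Days already passed in December: 22
After going back through December: 144 more days to subtract
November 2005: 30 days, 114 remaining
October 2005: 31 days, 83 remaining
September 2005: 30 days, 53 remaining
August 2005: 31 days, 22 remaining
Result: 2005-07-09

2005-07-09


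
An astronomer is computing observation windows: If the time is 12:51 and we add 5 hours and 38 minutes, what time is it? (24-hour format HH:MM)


Start time: 12:51
Adding: 5 hours 38 minutes
Minutes: 51 + 38 = 89
Minute overflow: 89 >= 60, so carry 1 hour, minutes = 29
Hours: 12 + 5 + 1 = 18
Result: 18:29

18:29


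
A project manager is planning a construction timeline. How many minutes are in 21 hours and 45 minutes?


Hours: 21
Minutes: 45
Convert hours to minutes: 21 x 60 = 1260
Add remaining minutes: 1260 + 45 = 1305

1305


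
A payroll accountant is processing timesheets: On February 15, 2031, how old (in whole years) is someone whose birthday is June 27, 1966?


Birth: 1966-06-27
Reference: 2031-02-15
Year difference: 2031 - 1966 = 65
Has birthday (06-27) occurred by 02-15? No
Birthday not yet reached this year -> subtract 1
Age in full years: 64

64


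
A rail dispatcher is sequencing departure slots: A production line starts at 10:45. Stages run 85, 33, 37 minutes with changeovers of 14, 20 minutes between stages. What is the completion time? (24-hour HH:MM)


Start: 10:45 = 645 min from midnight
  after task 1 (85 min): 12:10
  after break (14 min): 12:24
  after task 2 (33 min): 12:57
  after break (20 min): 13:17
  after task 3 (37 min): 13:54
Total elapsed: 189 minutes
End time: 13:54

13:54


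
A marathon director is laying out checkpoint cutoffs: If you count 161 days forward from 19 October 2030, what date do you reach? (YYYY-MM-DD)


Start: 2030-10-19
Adding 161 days
Days remaining in October: 12
After October: 149 days still to add
November 2030: 30 days, 119 remaining
December 2030: 31 days, 88 remaining
January 2031: 31 days, 57 remaining
February 2031: 28 days, 29 remaining
Result: 2031-03-29

2031-03-29


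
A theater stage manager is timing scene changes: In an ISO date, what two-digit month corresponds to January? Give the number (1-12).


Calendar month order:
1. January <--
2. February
January is month number 1

1


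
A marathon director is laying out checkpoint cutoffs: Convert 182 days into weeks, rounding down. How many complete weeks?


Total days: 182
Days per week: 7
Division: 182 / 7 = 26 remainder 0
Complete weeks: 26
Remaining days: 0

26


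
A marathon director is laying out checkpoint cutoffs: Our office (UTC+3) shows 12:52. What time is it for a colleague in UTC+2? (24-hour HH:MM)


Local time: 12:52 at UTC+3 (offset 3h)
Target zone: UTC+2 (offset 2h)
Difference: 2 - (3) = -1 hours
Calculation: 12 + (-1) = 11
Result: 11:52

11:52


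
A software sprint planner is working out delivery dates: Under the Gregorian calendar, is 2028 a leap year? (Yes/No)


Year: 2028
Divisible by 4? 2028 / 4 = 507.0 -> Yes
Divisible by 100? 2028 / 100 = 20.28 -> No
Divisible by 4 but not 100, so it IS a leap year

Yes


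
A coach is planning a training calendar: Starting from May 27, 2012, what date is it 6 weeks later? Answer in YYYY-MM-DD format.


Start: 2012-05-27
Weeks to add: 6
Convert to days: 6 x 7 = 42 days
Add 42 days to 2012-05-27
Result: 2012-07-08

2012-07-08


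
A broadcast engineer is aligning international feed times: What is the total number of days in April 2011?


Month: April
Year: 2011
April is a 30-day month
Total: 30 days

30


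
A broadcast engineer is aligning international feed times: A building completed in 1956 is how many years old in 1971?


Birth year: 1956
Current year: 1971
Age = current year - birth year
Age = 1971 - 1956 = 15

15


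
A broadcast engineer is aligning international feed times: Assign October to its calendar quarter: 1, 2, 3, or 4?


Month: October (month 10)
Q1: January-March (months 1-3)
Q2: April-June (months 4-6)
Q3: July-September (months 7-9)
Q4: October-December (months 10-12)
Month 10 falls in Q4

4


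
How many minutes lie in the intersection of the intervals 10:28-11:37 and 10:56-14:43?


Interval A: [628, 697] minutes from midnight
Interval B: [656, 883] minutes from midnight
Overlap start = max(628, 656) = 656
Overlap end = min(697, 883) = 697
Overlap = 697 - 656 = 41 minutes

41


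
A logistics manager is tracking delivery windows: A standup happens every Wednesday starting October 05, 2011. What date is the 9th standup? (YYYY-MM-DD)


First occurrence: 2011-10-05 (occurrence 1)
Each occurrence is 7 days after the previous.
Occurrence 9 is 8 weeks after the first.
8 weeks = 56 days
2011-10-05 + 56 days = 2011-11-30

2011-11-30


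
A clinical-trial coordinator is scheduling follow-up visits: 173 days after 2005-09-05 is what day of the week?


Start: 2005-09-05 (Monday)
Step 1 - find target date: add 173 days
  2005-09-05 + 173 days = 2006-02-25
Step 2 - day of week:
  173 mod 7 = 5
  Monday + 5 days -> Saturday
Result: Saturday (2006-02-25)

Saturday


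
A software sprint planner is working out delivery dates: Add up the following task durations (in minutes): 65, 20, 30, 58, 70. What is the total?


Durations: 65, 20, 30, 58, 70
Running sum: 65
+ 20 = 85
+ 30 = 115
+ 58 = 173
+ 70 = 243
Total duration: 243 minutes
That is 4 hours and 3 minutes

243


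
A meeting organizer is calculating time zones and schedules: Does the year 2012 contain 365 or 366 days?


Year: 2012
Check leap year rules:
Divisible by 4? Yes
Divisible by 100? No
2012 is a leap year
Days: 366

366


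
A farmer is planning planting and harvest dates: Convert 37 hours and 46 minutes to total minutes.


Hours: 37
Extra minutes: 46
Minutes per hour: 60
Hours to minutes: 37 x 60 = 2220
Total: 2220 + 46 = 2266

2266


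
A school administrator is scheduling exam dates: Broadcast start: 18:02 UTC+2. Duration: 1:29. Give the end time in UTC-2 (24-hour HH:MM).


Start: 18:02 in UTC+2
Step 1 - add duration:
  minutes: 2 + 29 = 31
  hours: 18 + 1 + 0 = 19
  end in UTC+2: 19:31
Step 2 - convert UTC+2 -> UTC-2:
  offset difference: -2 - (2) = -4 hours
  19 + (-4) = 15 -> mod 24 = 15
Result: 15:31 in UTC-2

15:31


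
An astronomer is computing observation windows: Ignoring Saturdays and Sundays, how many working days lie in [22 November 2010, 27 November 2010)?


Start: 2010-11-22 (Monday)
End (exclusive): 2010-11-27 (Saturday)
Total calendar days: 5
Full weeks: 5 // 7 = 0 -> 0 weekdays
Remaining 5 days starting on Monday:
  Mon(w), Tue(w), Wed(w), Thu(w), Fri(w) -> 5 weekdays
Total business days: 0 + 5 = 5

5


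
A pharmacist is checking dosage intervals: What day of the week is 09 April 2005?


Date: 2005-04-09
January 1, 2005 is a Saturday
Day of year: 99
Offset from Jan 1: 98 days
98 mod 7 = 0
Result: Saturday

Saturday


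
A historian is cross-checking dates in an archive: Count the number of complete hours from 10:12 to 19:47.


Start: 10:12
End: 19:47
Hour difference: 19 - 10 = 9 hours
Minute difference: 47 - 12 = 35 minutes
Total minutes: 575
Complete hours: 575 / 60 = 9 (remainder 35)

9


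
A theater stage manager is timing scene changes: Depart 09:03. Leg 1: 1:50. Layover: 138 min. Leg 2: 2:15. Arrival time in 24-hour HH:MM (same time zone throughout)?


Depart: 09:03
Leg 1: +110 min -> 10:53
Layover: +138 min -> 13:11
Leg 2: +135 min -> 15:26
Total travel: 383 minutes = 6h 23m
Arrival: 15:26

15:26


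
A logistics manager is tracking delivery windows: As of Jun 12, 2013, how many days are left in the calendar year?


Start: June 12, 2013
End: December 31, 2013
Days left in June: 18
July: 31
August: 31
September: 30
October: 31
... plus remaining months
Sum of remaining months: 184
Total: 18 + 184 = 202

202


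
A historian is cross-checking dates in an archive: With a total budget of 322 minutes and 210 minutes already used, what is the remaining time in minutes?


Total budget: 322 minutes
Time used: 210 minutes
Remaining: 322 - 210 = 112 minutes
Percent used: 65.2%
Percent remaining: 34.8%

112


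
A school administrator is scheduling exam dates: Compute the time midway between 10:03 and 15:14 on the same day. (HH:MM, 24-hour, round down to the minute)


Start time: 10:03 = 603 minutes from midnight
End time: 15:14 = 914 minutes from midnight
Sum: 603 + 914 = 1517
Midpoint: 1517 / 2 = 758 minutes
Convert: 758 / 60 = 12 hours, 38 minutes
Result: 12:38

12:38


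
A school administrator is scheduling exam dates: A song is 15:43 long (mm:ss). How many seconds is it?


Minutes: 15
Extra seconds: 43
Seconds per minute: 60
Minutes to seconds: 15 x 60 = 900
Total: 900 + 43 = 943

943


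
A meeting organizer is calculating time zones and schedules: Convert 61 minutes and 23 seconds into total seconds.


Minutes: 61
Seconds: 23
Convert minutes to seconds: 61 x 60 = 3660
Add remaining seconds: 3660 + 23 = 3683

3683


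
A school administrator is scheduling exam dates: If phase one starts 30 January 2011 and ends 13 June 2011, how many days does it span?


Start date: 2011-01-30
End date: 2011-06-13
Jan 2011: +2 days
Feb 2011: +28 days
Mar 2011: +31 days
... (3 more months)
Total: 134 days

134


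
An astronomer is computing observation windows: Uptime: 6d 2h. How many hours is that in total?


Days: 6
Extra hours: 2
Hours per day: 24
Days to hours: 6 x 24 = 144
Total: 144 + 2 = 146

146


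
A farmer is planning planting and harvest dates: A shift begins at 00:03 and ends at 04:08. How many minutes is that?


Start time: 00:03 = 3 minutes from midnight
End time: 04:08 = 248 minutes from midnight
Difference: 248 - 3 = 245 minutes
That is 4 hours and 5 minutes

245


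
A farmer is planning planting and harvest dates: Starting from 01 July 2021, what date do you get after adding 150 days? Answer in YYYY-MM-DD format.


Start: 2021-07-01
Adding 150 days
Days remaining in July: 30
After July: 120 days still to add
August 2021: 31 days, 89 remaining
September 2021: 30 days, 59 remaining
October 2021: 31 days, 28 remaining
November 2021 has 30 days, need 28
Result: 2021-11-28

2021-11-28


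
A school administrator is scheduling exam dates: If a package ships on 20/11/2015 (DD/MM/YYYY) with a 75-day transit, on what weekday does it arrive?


Start: 2015-11-20 (Friday)
Step 1 - find target date: add 75 days
  2015-11-20 + 75 days = 2016-02-03
Step 2 - day of week:
  75 mod 7 = 5
  Friday + 5 days -> Wednesday
Result: Wednesday (2016-02-03)

Wednesday


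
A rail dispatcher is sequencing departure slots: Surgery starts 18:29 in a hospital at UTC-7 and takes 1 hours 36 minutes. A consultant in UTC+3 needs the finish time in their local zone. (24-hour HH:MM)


Start: 18:29 in UTC-7
Step 1 - add duration:
  minutes: 29 + 36 = 65 (carry 1h)
  hours: 18 + 1 + 1 = 20
  end in UTC-7: 20:05
Step 2 - convert UTC-7 -> UTC+3:
  offset difference: 3 - (-7) = 10 hours
  20 + (10) = 30 -> mod 24 = 6
Result: 06:05 in UTC+3

06:05


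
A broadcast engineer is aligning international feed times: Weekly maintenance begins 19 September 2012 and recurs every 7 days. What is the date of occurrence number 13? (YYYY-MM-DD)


First occurrence: 2012-09-19 (occurrence 1)
Each occurrence is 7 days after the previous.
Occurrence 13 is 12 weeks after the first.
12 weeks = 84 days
2012-09-19 + 84 days = 2012-12-12

2012-12-12


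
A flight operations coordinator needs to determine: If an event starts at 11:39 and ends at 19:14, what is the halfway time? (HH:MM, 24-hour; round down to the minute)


Start time: 11:39 = 699 minutes from midnight
End time: 19:14 = 1154 minutes from midnight
Sum: 699 + 1154 = 1853
Midpoint: 1853 / 2 = 926 minutes
Convert: 926 / 60 = 15 hours, 26 minutes
Result: 15:26

15:26


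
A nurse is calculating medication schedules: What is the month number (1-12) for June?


Calendar month order:
5. May
6. June <--
7. July
June is month number 6

6


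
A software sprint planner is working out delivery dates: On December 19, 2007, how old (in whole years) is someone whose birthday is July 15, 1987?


Birth: 1987-07-15
Reference: 2007-12-19
Year difference: 2007 - 1987 = 20
Has birthday (07-15) occurred by 12-19? Yes
Age in full years: 20

20


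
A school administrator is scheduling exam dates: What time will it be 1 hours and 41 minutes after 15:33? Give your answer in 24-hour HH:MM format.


Start time: 15:33
Adding: 1 hours 41 minutes
Minutes: 33 + 41 = 74
Minute overflow: 74 >= 60, so carry 1 hour, minutes = 14
Hours: 15 + 1 + 1 = 17
Result: 17:14

17:14


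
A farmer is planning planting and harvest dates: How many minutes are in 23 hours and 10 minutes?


Hours: 23
Minutes: 10
Convert hours to minutes: 23 x 60 = 1380
Add remaining minutes: 1380 + 10 = 1390

1390


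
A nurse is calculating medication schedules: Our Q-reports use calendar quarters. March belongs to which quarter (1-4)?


Month: March (month 3)
Q1: January-March (months 1-3)
Q2: April-June (months 4-6)
Q3: July-September (months 7-9)
Q4: October-December (months 10-12)
Month 3 falls in Q1

1


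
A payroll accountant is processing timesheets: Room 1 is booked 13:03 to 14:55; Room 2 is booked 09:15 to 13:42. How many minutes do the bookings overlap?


Interval A: [783, 895] minutes from midnight
Interval B: [555, 822] minutes from midnight
Overlap start = max(783, 555) = 783
Overlap end = min(895, 822) = 822
Overlap = 822 - 783 = 39 minutes

39


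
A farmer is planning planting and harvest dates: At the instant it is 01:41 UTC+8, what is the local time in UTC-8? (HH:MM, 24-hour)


Local time: 01:41 at UTC+8 (offset 8h)
Target zone: UTC-8 (offset -8h)
Difference: -8 - (8) = -16 hours
Calculation: 1 + (-16) = -15
Wraparound: (-15) mod 24 = 9
Result: 09:41

09:41


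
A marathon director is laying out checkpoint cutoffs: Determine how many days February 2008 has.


Month: February
Year: 2008
2008 is a leap year
February has 29 days
Total: 29 days

29


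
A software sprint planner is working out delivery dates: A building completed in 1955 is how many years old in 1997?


Birth year: 1955
Current year: 1997
Age = current year - birth year
Age = 1997 - 1955 = 42

42


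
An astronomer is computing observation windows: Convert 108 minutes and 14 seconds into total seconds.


Minutes: 108
Seconds: 14
Convert minutes to seconds: 108 x 60 = 6480
Add remaining seconds: 6480 + 14 = 6494

6494


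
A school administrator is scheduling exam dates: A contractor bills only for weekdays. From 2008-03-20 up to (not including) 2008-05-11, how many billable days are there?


Start: 2008-03-20 (Thursday)
End (exclusive): 2008-05-11 (Sunday)
Total calendar days: 52
Full weeks: 52 // 7 = 7 -> 35 weekdays
Remaining 3 days starting on Thursday:
  Thu(w), Fri(w), Sat(-) -> 2 weekdays
Total business days: 35 + 2 = 37

37


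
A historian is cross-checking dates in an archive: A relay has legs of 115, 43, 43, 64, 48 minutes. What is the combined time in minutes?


Durations: 115, 43, 43, 64, 48
Running sum: 115
+ 43 = 158
+ 43 = 201
+ 64 = 265
+ 48 = 313
Total duration: 313 minutes
That is 5 hours and 13 minutes

313


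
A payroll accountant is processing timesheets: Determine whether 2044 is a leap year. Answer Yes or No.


Year: 2044
Divisible by 4? 2044 / 4 = 511.0 -> Yes
Divisible by 100? 2044 / 100 = 20.44 -> No
Divisible by 4 but not 100, so it IS a leap year

Yes


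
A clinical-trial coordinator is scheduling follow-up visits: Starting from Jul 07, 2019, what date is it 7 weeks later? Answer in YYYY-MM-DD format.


Start: 2019-07-07
Weeks to add: 7
Convert to days: 7 x 7 = 49 days
Add 49 days to 2019-07-07
Result: 2019-08-25

2019-08-25


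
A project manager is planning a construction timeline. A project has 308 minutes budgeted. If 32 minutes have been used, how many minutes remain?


Total budget: 308 minutes
Time used: 32 minutes
Remaining: 308 - 32 = 276 minutes
Percent used: 10.4%
Percent remaining: 89.6%

276


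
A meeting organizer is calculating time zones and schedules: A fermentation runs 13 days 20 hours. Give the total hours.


Days: 13
Extra hours: 20
Hours per day: 24
Days to hours: 13 x 24 = 312
Total: 312 + 20 = 332

332


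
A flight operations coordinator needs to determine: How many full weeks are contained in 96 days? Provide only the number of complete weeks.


Total days: 96
Days per week: 7
Division: 96 / 7 = 13 remainder 5
Complete weeks: 13
Remaining days: 5

13


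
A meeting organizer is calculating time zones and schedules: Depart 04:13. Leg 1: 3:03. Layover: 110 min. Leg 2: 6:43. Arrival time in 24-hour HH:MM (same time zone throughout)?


Depart: 04:13
Leg 1: +183 min -> 07:16
Layover: +110 min -> 09:06
Leg 2: +403 min -> 15:49
Total travel: 696 minutes = 11h 36m
Arrival: 15:49

15:49


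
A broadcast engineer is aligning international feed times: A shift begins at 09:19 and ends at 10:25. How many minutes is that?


Start time: 09:19 = 559 minutes from midnight
End time: 10:25 = 625 minutes from midnight
Difference: 625 - 559 = 66 minutes
That is 1 hours and 6 minutes

66


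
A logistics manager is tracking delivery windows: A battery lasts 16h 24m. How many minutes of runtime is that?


Hours: 16
Extra minutes: 24
Minutes per hour: 60
Hours to minutes: 16 x 60 = 960
Total: 960 + 24 = 984

984


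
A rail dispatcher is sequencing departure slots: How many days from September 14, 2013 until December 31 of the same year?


Start: September 14, 2013
End: December 31, 2013
Days left in September: 16
October: 31
November: 30
December: 31
Sum of remaining months: 92
Total: 16 + 92 = 108

108


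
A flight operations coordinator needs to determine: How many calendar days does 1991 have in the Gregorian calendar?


Year: 1991
Check leap year rules:
Divisible by 4? No
1991 is not a leap year
Days: 365

365


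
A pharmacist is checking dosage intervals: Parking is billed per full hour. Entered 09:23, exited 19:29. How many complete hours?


Start: 09:23
End: 19:29
Hour difference: 19 - 9 = 10 hours
Minute difference: 29 - 23 = 6 minutes
Total minutes: 606
Complete hours: 606 / 60 = 10 (remainder 6)

10


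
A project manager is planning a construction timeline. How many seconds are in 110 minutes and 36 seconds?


Minutes: 110
Extra seconds: 36
Seconds per minute: 60
Minutes to seconds: 110 x 60 = 6600
Total: 6600 + 36 = 6636

6636


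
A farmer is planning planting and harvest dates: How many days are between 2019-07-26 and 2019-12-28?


Start date: 2019-07-26
End date: 2019-12-28
Jul 2019: +6 days
Aug 2019: +31 days
Sep 2019: +30 days
... (3 more months)
Total: 155 days

155


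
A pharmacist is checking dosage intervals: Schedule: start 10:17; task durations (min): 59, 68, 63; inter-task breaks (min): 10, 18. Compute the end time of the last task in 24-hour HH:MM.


Start: 10:17 = 617 min from midnight
  after task 1 (59 min): 11:16
  after break (10 min): 11:26
  after task 2 (68 min): 12:34
  after break (18 min): 12:52
  after task 3 (63 min): 13:55
Total elapsed: 218 minutes
End time: 13:55

13:55


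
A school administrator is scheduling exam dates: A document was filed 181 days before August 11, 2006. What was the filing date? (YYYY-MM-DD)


Start: 2006-08-11
Subtracting 181 days
Days already passed in August: 11
After going back through August: 170 more days to subtract
July 2006: 31 days, 139 remaining
June 2006: 30 days, 109 remaining
May 2006: 31 days, 78 remaining
April 2006: 30 days, 48 remaining
Result: 2006-02-11

2006-02-11


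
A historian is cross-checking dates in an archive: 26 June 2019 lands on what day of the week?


Date: 2019-06-26
January 1, 2019 is a Tuesday
Day of year: 177
Offset from Jan 1: 176 days
176 mod 7 = 1
Result: Wednesday

Wednesday


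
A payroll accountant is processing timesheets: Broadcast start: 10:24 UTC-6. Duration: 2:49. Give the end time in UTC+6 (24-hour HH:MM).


Start: 10:24 in UTC-6
Step 1 - add duration:
  minutes: 24 + 49 = 73 (carry 1h)
  hours: 10 + 2 + 1 = 13
  end in UTC-6: 13:13
Step 2 - convert UTC-6 -> UTC+6:
  offset difference: 6 - (-6) = 12 hours
  13 + (12) = 25 -> mod 24 = 1
Result: 01:13 in UTC+6

01:13


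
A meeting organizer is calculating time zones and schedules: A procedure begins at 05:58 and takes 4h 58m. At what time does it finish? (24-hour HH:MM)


Start time: 05:58
Adding: 4 hours 58 minutes
Minutes: 58 + 58 = 116
Minute overflow: 116 >= 60, so carry 1 hour, minutes = 56
Hours: 5 + 4 + 1 = 10
Result: 10:56

10:56


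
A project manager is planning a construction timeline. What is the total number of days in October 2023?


Month: October
Year: 2023
October is a 31-day month
Total: 31 days

31


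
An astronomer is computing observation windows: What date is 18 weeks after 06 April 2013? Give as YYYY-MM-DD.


Start: 2013-04-06
Weeks to add: 18
Convert to days: 18 x 7 = 126 days
Add 126 days to 2013-04-06
Result: 2013-08-10

2013-08-10


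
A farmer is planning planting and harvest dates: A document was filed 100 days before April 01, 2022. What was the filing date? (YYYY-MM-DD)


Start: 2022-04-01
Subtracting 100 days
Days already passed in April: 1
After going back through April: 99 more days to subtract
March 2022: 31 days, 68 remaining
February 2022: 28 days, 40 remaining
January 2022: 31 days, 9 remaining
December 2021 has 31 days, need 9
Result: 2021-12-22

2021-12-22


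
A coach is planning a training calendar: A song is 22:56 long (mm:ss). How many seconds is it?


Minutes: 22
Extra seconds: 56
Seconds per minute: 60
Minutes to seconds: 22 x 60 = 1320
Total: 1320 + 56 = 1376

1376


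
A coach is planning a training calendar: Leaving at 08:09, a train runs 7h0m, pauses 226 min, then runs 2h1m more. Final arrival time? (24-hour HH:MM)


Depart: 08:09
Leg 1: +420 min -> 15:09
Layover: +226 min -> 18:55
Leg 2: +121 min -> 20:56
Total travel: 767 minutes = 12h 47m
Arrival: 20:56

20:56


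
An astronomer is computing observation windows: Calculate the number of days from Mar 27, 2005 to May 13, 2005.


Start date: 2005-03-27
End date: 2005-05-13
Mar 2005: +5 days
Apr 2005: +30 days
May 2005: +12 days
Total: 47 days

47


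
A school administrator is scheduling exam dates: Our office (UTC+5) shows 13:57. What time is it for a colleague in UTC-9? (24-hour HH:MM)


Local time: 13:57 at UTC+5 (offset 5h)
Target zone: UTC-9 (offset -9h)
Difference: -9 - (5) = -14 hours
Calculation: 13 + (-14) = -1
Wraparound: (-1) mod 24 = 23
Result: 23:57

23:57


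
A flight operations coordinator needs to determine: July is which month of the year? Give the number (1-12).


Calendar month order:
6. June
7. July <--
8. August
July is month number 7

7


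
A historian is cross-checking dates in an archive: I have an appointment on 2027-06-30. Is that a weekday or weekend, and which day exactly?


Date: 2027-06-30
January 1, 2027 is a Friday
Day of year: 181
Offset from Jan 1: 180 days
180 mod 7 = 5
Result: Wednesday

Wednesday


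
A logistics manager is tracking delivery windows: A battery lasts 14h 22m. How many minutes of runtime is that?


Hours: 14
Extra minutes: 22
Minutes per hour: 60
Hours to minutes: 14 x 60 = 840
Total: 840 + 22 = 862

862


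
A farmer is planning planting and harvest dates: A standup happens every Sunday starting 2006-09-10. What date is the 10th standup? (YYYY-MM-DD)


First occurrence: 2006-09-10 (occurrence 1)
Each occurrence is 7 days after the previous.
Occurrence 10 is 9 weeks after the first.
9 weeks = 63 days
2006-09-10 + 63 days = 2006-11-12

2006-11-12


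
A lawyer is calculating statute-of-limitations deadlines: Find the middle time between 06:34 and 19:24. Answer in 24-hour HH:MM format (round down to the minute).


Start time: 06:34 = 394 minutes from midnight
End time: 19:24 = 1164 minutes from midnight
Sum: 394 + 1164 = 1558
Midpoint: 1558 / 2 = 779 minutes
Convert: 779 / 60 = 12 hours, 59 minutes
Result: 12:59

12:59


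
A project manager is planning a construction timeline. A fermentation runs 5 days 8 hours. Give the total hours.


Days: 5
Extra hours: 8
Hours per day: 24
Days to hours: 5 x 24 = 120
Total: 120 + 8 = 128

128


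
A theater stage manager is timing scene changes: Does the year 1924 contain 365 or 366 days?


Year: 1924
Check leap year rules:
Divisible by 4? Yes
Divisible by 100? No
1924 is a leap year
Days: 366

366


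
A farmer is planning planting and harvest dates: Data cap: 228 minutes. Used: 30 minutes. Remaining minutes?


Total budget: 228 minutes
Time used: 30 minutes
Remaining: 228 - 30 = 198 minutes
Percent used: 13.2%
Percent remaining: 86.8%

198


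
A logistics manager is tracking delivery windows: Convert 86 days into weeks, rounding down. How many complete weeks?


Total days: 86
Days per week: 7
Division: 86 / 7 = 12 remainder 2
Complete weeks: 12
Remaining days: 2

12


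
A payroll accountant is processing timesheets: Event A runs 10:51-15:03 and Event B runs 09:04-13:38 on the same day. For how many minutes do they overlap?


Interval A: [651, 903] minutes from midnight
Interval B: [544, 818] minutes from midnight
Overlap start = max(651, 544) = 651
Overlap end = min(903, 818) = 818
Overlap = 818 - 651 = 167 minutes

167


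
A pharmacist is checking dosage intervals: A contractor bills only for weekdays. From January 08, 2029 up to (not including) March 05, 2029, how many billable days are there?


Start: 2029-01-08 (Monday)
End (exclusive): 2029-03-05 (Monday)
Total calendar days: 56
Full weeks: 56 // 7 = 8 -> 40 weekdays
Remaining 0 days starting on Monday:
Total business days: 40 + 0 = 40

40


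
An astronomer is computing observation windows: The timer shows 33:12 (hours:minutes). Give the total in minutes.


Hours: 33
Minutes: 12
Convert hours to minutes: 33 x 60 = 1980
Add remaining minutes: 1980 + 12 = 1992

1992


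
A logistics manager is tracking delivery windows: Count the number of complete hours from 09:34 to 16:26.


Start: 09:34
End: 16:26
Hour difference: 16 - 9 = 7 hours
Minute difference: 26 - 34 = -8 minutes
Total minutes: 412
Complete hours: 412 / 60 = 6 (remainder 52)

6


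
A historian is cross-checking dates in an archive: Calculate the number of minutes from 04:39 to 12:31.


Start time: 04:39 = 279 minutes from midnight
End time: 12:31 = 751 minutes from midnight
Difference: 751 - 279 = 472 minutes
That is 7 hours and 52 minutes

472


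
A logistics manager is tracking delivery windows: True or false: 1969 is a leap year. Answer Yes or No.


Year: 1969
Divisible by 4? 1969 / 4 = 492.25 -> No
Not divisible by 4, so NOT a leap year

No


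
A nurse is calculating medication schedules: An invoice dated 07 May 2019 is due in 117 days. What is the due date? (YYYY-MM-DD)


Start: 2019-05-07
Adding 117 days
Days remaining in May: 24
After May: 93 days still to add
June 2019: 30 days, 63 remaining
July 2019: 31 days, 32 remaining
August 2019: 31 days, 1 remaining
September 2019 has 30 days, need 1
Result: 2019-09-01

2019-09-01


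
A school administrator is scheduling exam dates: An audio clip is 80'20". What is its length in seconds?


Minutes: 80
Seconds: 20
Convert minutes to seconds: 80 x 60 = 4800
Add remaining seconds: 4800 + 20 = 4820

4820


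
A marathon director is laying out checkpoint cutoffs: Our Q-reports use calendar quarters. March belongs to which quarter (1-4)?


Month: March (month 3)
Q1: January-March (months 1-3)
Q2: April-June (months 4-6)
Q3: July-September (months 7-9)
Q4: October-December (months 10-12)
Month 3 falls in Q1

1


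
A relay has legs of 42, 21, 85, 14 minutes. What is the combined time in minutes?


Durations: 42, 21, 85, 14
Running sum: 42
+ 21 = 63
+ 85 = 148
+ 14 = 162
Total duration: 162 minutes
That is 2 hours and 42 minutes

162


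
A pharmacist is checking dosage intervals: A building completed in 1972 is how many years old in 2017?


Birth year: 1972
Current year: 2017
Age = current year - birth year
Age = 2017 - 1972 = 45

45


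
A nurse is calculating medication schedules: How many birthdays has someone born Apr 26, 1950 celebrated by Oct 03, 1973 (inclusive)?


Birth: 1950-04-26
Reference: 1973-10-03
Year difference: 1973 - 1950 = 23
Has birthday (04-26) occurred by 10-03? Yes
Age in full years: 23

23


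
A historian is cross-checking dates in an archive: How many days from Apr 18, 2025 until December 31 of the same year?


Start: April 18, 2025
End: December 31, 2025
Days left in April: 12
May: 31
June: 30
July: 31
August: 31
... plus remaining months
Sum of remaining months: 245
Total: 12 + 245 = 257

257


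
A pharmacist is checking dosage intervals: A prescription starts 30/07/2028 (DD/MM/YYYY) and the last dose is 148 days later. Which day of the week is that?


Start: 2028-07-30 (Sunday)
Step 1 - find target date: add 148 days
  2028-07-30 + 148 days = 2028-12-25
Step 2 - day of week:
  148 mod 7 = 1
  Sunday + 1 days -> Monday
Result: Monday (2028-12-25)

Monday


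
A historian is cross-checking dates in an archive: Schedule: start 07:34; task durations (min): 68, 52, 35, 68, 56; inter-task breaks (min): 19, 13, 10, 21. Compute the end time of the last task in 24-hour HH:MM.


Start: 07:34 = 454 min from midnight
  after task 1 (68 min): 08:42
  after break (19 min): 09:01
  after task 2 (52 min): 09:53
  after break (13 min): 10:06
  after task 3 (35 min): 10:41
  after break (10 min): 10:51
  after task 4 (68 min): 11:59
  after break (21 min): 12:20
  after task 5 (56 min): 13:16
Total elapsed: 342 minutes
End time: 13:16

13:16


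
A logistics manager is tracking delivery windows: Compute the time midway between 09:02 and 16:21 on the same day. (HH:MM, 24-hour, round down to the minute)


Start time: 09:02 = 542 minutes from midnight
End time: 16:21 = 981 minutes from midnight
Sum: 542 + 981 = 1523
Midpoint: 1523 / 2 = 761 minutes
Convert: 761 / 60 = 12 hours, 41 minutes
Result: 12:41

12:41


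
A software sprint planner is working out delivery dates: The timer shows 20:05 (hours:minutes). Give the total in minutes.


Hours: 20
Minutes: 5
Convert hours to minutes: 20 x 60 = 1200
Add remaining minutes: 1200 + 5 = 1205

1205


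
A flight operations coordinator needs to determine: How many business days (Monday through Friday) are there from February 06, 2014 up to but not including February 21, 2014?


Start: 2014-02-06 (Thursday)
End (exclusive): 2014-02-21 (Friday)
Total calendar days: 15
Full weeks: 15 // 7 = 2 -> 10 weekdays
Remaining 1 days starting on Thursday:
  Thu(w) -> 1 weekdays
Total business days: 10 + 1 = 11

11


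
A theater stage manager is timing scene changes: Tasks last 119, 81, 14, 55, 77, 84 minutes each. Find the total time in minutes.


Durations: 119, 81, 14, 55, 77, 84
Running sum: 119
+ 81 = 200
+ 14 = 214
+ 55 = 269
+ 77 = 346
+ 84 = 430
Total duration: 430 minutes
That is 7 hours and 10 minutes

430


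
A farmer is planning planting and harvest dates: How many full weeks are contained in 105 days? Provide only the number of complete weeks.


Total days: 105
Days per week: 7
Division: 105 / 7 = 15 remainder 0
Complete weeks: 15
Remaining days: 0

15


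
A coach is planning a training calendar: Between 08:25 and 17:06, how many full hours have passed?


Start: 08:25
End: 17:06
Hour difference: 17 - 8 = 9 hours
Minute difference: 6 - 25 = -19 minutes
Total minutes: 521
Complete hours: 521 / 60 = 8 (remainder 41)

8


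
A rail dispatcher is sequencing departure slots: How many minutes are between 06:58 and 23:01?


Start time: 06:58 = 418 minutes from midnight
End time: 23:01 = 1381 minutes from midnight
Difference: 1381 - 418 = 963 minutes
That is 16 hours and 3 minutes

963


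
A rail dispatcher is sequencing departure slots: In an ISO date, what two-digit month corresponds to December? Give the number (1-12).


Calendar month order:
11. November
12. December <--
December is month number 12

12


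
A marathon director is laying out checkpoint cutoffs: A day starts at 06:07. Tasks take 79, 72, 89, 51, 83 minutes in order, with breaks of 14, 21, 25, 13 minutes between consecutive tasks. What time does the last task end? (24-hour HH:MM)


Start: 06:07 = 367 min from midnight
  after task 1 (79 min): 07:26
  after break (14 min): 07:40
  after task 2 (72 min): 08:52
  after break (21 min): 09:13
  after task 3 (89 min): 10:42
  after break (25 min): 11:07
  after task 4 (51 min): 11:58
  after break (13 min): 12:11
  after task 5 (83 min): 13:34
Total elapsed: 447 minutes
End time: 13:34

13:34


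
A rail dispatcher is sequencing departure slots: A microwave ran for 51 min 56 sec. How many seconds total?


Minutes: 51
Extra seconds: 56
Seconds per minute: 60
Minutes to seconds: 51 x 60 = 3060
Total: 3060 + 56 = 3116

3116


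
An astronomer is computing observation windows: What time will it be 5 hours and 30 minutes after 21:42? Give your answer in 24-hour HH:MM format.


Start time: 21:42
Adding: 5 hours 30 minutes
Minutes: 42 + 30 = 72
Minute overflow: 72 >= 60, so carry 1 hour, minutes = 12
Hours: 21 + 5 + 1 = 27
Hour wraparound: 27 mod 24 = 3
Result: 03:12

03:12


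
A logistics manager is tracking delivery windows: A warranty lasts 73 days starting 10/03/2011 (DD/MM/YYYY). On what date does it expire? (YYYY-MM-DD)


Start: 2011-03-10
Adding 73 days
Days remaining in March: 21
After March: 52 days still to add
April 2011: 30 days, 22 remaining
May 2011 has 31 days, need 22
Result: 2011-05-22

2011-05-22


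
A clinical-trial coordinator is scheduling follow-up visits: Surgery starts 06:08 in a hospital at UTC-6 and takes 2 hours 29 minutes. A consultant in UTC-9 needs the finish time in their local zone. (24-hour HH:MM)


Start: 06:08 in UTC-6
Step 1 - add duration:
  minutes: 8 + 29 = 37
  hours: 6 + 2 + 0 = 8
  end in UTC-6: 08:37
Step 2 - convert UTC-6 -> UTC-9:
  offset difference: -9 - (-6) = -3 hours
  8 + (-3) = 5 -> mod 24 = 5
Result: 05:37 in UTC-9

05:37


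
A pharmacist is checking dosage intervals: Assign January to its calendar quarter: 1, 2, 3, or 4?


Month: January (month 1)
Q1: January-March (months 1-3)
Q2: April-June (months 4-6)
Q3: July-September (months 7-9)
Q4: October-December (months 10-12)
Month 1 falls in Q1

1


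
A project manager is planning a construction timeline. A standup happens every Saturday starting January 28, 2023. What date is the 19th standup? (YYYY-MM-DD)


First occurrence: 2023-01-28 (occurrence 1)
Each occurrence is 7 days after the previous.
Occurrence 19 is 18 weeks after the first.
18 weeks = 126 days
2023-01-28 + 126 days = 2023-06-03

2023-06-03


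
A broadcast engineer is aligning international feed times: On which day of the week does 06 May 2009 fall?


Date: 2009-05-06
January 1, 2009 is a Thursday
Day of year: 126
Offset from Jan 1: 125 days
125 mod 7 = 6
Result: Wednesday

Wednesday


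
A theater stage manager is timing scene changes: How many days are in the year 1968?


Year: 1968
Check leap year rules:
Divisible by 4? Yes
Divisible by 100? No
1968 is a leap year
Days: 366

366


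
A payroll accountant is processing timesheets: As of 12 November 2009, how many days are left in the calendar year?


Start: November 12, 2009
End: December 31, 2009
Days left in November: 18
December: 31
Sum of remaining months: 31
Total: 18 + 31 = 49

49


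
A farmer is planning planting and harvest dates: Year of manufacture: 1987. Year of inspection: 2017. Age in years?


Birth year: 1987
Current year: 2017
Age = current year - birth year
Age = 2017 - 1987 = 30

30


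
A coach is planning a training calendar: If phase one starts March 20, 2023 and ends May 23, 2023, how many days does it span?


Start date: 2023-03-20
End date: 2023-05-23
Mar 2023: +12 days
Apr 2023: +30 days
May 2023: +22 days
Total: 64 days

64
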